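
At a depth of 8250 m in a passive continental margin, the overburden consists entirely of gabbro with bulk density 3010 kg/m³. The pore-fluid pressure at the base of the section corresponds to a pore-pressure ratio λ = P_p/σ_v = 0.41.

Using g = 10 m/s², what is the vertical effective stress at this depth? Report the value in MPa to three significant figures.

147 MPa

Overburden (lithostatic) stress σ_v:
gabbro: 3010 kg/m³ × 10 m/s² × 8250 m = 2.483×10^8 Pa = 248.3 MPa
Pore pressure P_p = λ·σ_v = 0.41 × 248.3 MPa = 101.8 MPa
Effective stress σ' = σ_v − P_p = 248.3 − 101.8 = 146.51 MPa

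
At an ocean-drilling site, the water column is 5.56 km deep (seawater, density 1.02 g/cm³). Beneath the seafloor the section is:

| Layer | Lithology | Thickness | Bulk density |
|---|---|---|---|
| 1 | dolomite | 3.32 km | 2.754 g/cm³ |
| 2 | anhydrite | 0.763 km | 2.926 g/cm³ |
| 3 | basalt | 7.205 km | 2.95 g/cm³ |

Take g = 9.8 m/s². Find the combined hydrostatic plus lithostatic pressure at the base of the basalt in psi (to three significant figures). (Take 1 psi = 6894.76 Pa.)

54400 psi

seawater: 1020 kg/m³ × 9.8 m/s² × 5560 m = 5.558×10^7 Pa = 8061 psi
dolomite: 2754 kg/m³ × 9.8 m/s² × 3320 m = 8.960×10^7 Pa = 12996 psi
anhydrite: 2926 kg/m³ × 9.8 m/s² × 763 m = 2.188×10^7 Pa = 3173 psi
basalt: 2950 kg/m³ × 9.8 m/s² × 7205 m = 2.083×10^8 Pa = 30211 psi
Total = 8061 + 12996 + 3173 + 30211 = 54441 psi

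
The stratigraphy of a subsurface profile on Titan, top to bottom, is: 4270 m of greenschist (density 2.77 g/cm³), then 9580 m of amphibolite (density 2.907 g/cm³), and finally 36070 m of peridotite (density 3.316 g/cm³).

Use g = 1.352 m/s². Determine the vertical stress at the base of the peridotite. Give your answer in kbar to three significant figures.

2.15 kbar

greenschist: 2770 kg/m³ × 1.352 m/s² × 4270 m = 1.599×10^7 Pa = 0.1599 kbar
amphibolite: 2907 kg/m³ × 1.352 m/s² × 9580 m = 3.765×10^7 Pa = 0.3765 kbar
peridotite: 3316 kg/m³ × 1.352 m/s² × 36070 m = 1.617×10^8 Pa = 1.617 kbar
Total = 0.1599 + 0.3765 + 1.617 = 2.1535 kbar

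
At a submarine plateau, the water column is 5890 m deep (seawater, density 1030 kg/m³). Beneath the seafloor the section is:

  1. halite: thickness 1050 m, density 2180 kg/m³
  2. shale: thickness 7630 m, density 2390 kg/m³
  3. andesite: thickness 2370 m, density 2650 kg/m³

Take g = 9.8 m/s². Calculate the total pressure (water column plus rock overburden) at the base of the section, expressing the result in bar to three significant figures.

seawater: 1030 kg/m³ × 9.8 m/s² × 5890 m = 5.945×10^7 Pa = 594.5 bar
halite: 2180 kg/m³ × 9.8 m/s² × 1050 m = 2.243×10^7 Pa = 224.3 bar
shale: 2390 kg/m³ × 9.8 m/s² × 7630 m = 1.787×10^8 Pa = 1787 bar
andesite: 2650 kg/m³ × 9.8 m/s² × 2370 m = 6.155×10^7 Pa = 615.5 bar
Total = 594.5 + 224.3 + 1787 + 615.5 = 3221.4 bar

3220 bar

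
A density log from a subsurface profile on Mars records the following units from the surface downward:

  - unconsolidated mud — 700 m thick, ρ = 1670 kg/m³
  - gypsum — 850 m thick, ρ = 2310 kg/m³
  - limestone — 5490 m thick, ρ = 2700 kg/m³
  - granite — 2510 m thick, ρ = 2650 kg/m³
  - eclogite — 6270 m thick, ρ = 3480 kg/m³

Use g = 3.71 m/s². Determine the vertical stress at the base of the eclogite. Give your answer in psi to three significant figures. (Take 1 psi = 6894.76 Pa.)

unconsolidated mud: 1670 kg/m³ × 3.71 m/s² × 700 m = 4.337×10^6 Pa = 629.0 psi
gypsum: 2310 kg/m³ × 3.71 m/s² × 850 m = 7.285×10^6 Pa = 1057 psi
limestone: 2700 kg/m³ × 3.71 m/s² × 5490 m = 5.499×10^7 Pa = 7976 psi
granite: 2650 kg/m³ × 3.71 m/s² × 2510 m = 2.468×10^7 Pa = 3579 psi
eclogite: 3480 kg/m³ × 3.71 m/s² × 6270 m = 8.095×10^7 Pa = 11741 psi
Total = 629.0 + 1057 + 7976 + 3579 + 11741 = 24982 psi

25000 psi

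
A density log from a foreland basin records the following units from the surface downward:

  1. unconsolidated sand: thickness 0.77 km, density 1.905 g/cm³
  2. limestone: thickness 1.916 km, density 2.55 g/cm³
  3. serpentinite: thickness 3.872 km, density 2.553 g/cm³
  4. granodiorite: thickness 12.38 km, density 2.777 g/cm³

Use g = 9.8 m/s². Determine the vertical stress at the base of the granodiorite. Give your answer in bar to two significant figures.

5000 bar

unconsolidated sand: 1905 kg/m³ × 9.8 m/s² × 770 m = 1.438×10^7 Pa = 143.8 bar
limestone: 2550 kg/m³ × 9.8 m/s² × 1916 m = 4.788×10^7 Pa = 478.8 bar
serpentinite: 2553 kg/m³ × 9.8 m/s² × 3872 m = 9.688×10^7 Pa = 968.8 bar
granodiorite: 2777 kg/m³ × 9.8 m/s² × 12380 m = 3.369×10^8 Pa = 3369 bar
Total = 143.8 + 478.8 + 968.8 + 3369 = 4960.5 bar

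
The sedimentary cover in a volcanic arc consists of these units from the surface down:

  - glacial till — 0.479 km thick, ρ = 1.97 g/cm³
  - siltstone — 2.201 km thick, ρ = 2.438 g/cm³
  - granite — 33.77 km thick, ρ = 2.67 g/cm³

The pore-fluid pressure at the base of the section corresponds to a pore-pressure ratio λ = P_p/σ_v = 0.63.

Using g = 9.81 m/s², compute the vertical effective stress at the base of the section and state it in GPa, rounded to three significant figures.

0.350 GPa

Overburden (lithostatic) stress σ_v:
glacial till: 1970 kg/m³ × 9.81 m/s² × 479 m = 9.257×10^6 Pa = 9.257 MPa
siltstone: 2438 kg/m³ × 9.81 m/s² × 2201 m = 5.264×10^7 Pa = 52.64 MPa
granite: 2670 kg/m³ × 9.81 m/s² × 33770 m = 8.845×10^8 Pa = 884.5 MPa
Total = 9.257 + 52.64 + 884.5 = 946.43 MPa
Pore pressure P_p = λ·σ_v = 0.63 × 946.4 MPa = 596.2 MPa
Effective stress σ' = σ_v − P_p = 946.4 − 596.2 = 350.18 MPa = 0.35018 GPa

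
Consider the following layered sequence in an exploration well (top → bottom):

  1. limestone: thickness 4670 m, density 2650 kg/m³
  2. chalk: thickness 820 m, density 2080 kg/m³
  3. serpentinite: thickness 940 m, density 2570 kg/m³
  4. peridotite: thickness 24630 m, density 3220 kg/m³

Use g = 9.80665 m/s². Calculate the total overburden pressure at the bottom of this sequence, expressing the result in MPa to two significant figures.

940 MPa

limestone: 2650 kg/m³ × 9.80665 m/s² × 4670 m = 1.214×10^8 Pa = 121.4 MPa
chalk: 2080 kg/m³ × 9.80665 m/s² × 820 m = 1.673×10^7 Pa = 16.73 MPa
serpentinite: 2570 kg/m³ × 9.80665 m/s² × 940 m = 2.369×10^7 Pa = 23.69 MPa
peridotite: 3220 kg/m³ × 9.80665 m/s² × 24630 m = 7.778×10^8 Pa = 777.8 MPa
Total = 121.4 + 16.73 + 23.69 + 777.8 = 939.53 MPa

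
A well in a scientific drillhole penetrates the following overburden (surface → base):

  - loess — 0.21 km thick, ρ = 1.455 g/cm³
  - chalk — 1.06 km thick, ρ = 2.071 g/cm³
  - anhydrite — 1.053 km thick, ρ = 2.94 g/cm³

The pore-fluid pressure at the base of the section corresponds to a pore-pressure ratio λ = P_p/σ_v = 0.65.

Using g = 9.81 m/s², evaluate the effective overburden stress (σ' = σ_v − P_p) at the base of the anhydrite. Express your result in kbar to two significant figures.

Overburden (lithostatic) stress σ_v:
loess: 1455 kg/m³ × 9.81 m/s² × 210 m = 2.997×10^6 Pa = 2.997 MPa
chalk: 2071 kg/m³ × 9.81 m/s² × 1060 m = 2.154×10^7 Pa = 21.54 MPa
anhydrite: 2940 kg/m³ × 9.81 m/s² × 1053 m = 3.037×10^7 Pa = 30.37 MPa
Total = 2.997 + 21.54 + 30.37 = 54.903 MPa
Pore pressure P_p = λ·σ_v = 0.65 × 54.90 MPa = 35.69 MPa
Effective stress σ' = σ_v − P_p = 54.90 − 35.69 = 19.216 MPa = 0.19216 kbar

0.19 kbar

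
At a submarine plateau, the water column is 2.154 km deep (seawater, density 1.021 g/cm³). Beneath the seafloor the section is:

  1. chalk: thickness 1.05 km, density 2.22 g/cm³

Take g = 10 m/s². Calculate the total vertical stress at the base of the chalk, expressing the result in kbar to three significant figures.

seawater: 1021 kg/m³ × 10 m/s² × 2154 m = 2.199×10^7 Pa = 0.2199 kbar
chalk: 2220 kg/m³ × 10 m/s² × 1050 m = 2.331×10^7 Pa = 0.2331 kbar
Total = 0.2199 + 0.2331 = 0.45302 kbar

0.453 kbar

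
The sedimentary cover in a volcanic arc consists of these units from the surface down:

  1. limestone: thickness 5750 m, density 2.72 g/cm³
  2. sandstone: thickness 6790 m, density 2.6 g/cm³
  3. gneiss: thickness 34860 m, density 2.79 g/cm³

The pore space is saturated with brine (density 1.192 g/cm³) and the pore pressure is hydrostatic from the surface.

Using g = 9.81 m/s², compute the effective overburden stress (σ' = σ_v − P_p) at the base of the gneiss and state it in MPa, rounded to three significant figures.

726 MPa

Overburden (lithostatic) stress σ_v:
limestone: 2720 kg/m³ × 9.81 m/s² × 5750 m = 1.534×10^8 Pa = 153.4 MPa
sandstone: 2600 kg/m³ × 9.81 m/s² × 6790 m = 1.732×10^8 Pa = 173.2 MPa
gneiss: 2790 kg/m³ × 9.81 m/s² × 34860 m = 9.541×10^8 Pa = 954.1 MPa
Total = 153.4 + 173.2 + 954.1 = 1280.7 MPa
Pore pressure P_p = 1192 kg/m³ × 9.81 m/s² × 47400 m = 5.543×10^8 Pa = 554.3 MPa
Effective stress σ' = σ_v − P_p = 1281 − 554.3 = 726.46 MPa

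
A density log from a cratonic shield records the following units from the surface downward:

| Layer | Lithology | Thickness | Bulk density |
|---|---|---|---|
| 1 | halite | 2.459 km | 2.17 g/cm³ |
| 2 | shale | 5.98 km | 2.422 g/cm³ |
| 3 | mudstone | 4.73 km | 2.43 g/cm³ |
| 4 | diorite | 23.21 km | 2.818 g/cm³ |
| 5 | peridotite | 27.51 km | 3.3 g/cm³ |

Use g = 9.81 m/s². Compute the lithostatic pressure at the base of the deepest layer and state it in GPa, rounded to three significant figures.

1.84 GPa

halite: 2170 kg/m³ × 9.81 m/s² × 2459 m = 5.235×10^7 Pa = 0.05235 GPa
shale: 2422 kg/m³ × 9.81 m/s² × 5980 m = 1.421×10^8 Pa = 0.1421 GPa
mudstone: 2430 kg/m³ × 9.81 m/s² × 4730 m = 1.128×10^8 Pa = 0.1128 GPa
diorite: 2818 kg/m³ × 9.81 m/s² × 23210 m = 6.416×10^8 Pa = 0.6416 GPa
peridotite: 3300 kg/m³ × 9.81 m/s² × 27510 m = 8.906×10^8 Pa = 0.8906 GPa
Total = 0.05235 + 0.1421 + 0.1128 + 0.6416 + 0.8906 = 1.8394 GPa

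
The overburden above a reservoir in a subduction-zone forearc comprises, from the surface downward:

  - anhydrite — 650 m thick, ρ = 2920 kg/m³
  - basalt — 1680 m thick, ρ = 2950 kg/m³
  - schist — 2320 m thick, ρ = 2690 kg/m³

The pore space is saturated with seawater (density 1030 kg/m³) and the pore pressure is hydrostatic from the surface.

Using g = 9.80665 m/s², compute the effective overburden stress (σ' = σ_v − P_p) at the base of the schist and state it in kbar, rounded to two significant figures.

Overburden (lithostatic) stress σ_v:
anhydrite: 2920 kg/m³ × 9.80665 m/s² × 650 m = 1.861×10^7 Pa = 18.61 MPa
basalt: 2950 kg/m³ × 9.80665 m/s² × 1680 m = 4.860×10^7 Pa = 48.60 MPa
schist: 2690 kg/m³ × 9.80665 m/s² × 2320 m = 6.120×10^7 Pa = 61.20 MPa
Total = 18.61 + 48.60 + 61.20 = 128.42 MPa
Pore pressure P_p = 1030 kg/m³ × 9.80665 m/s² × 4650 m = 4.697×10^7 Pa = 46.97 MPa
Effective stress σ' = σ_v − P_p = 128.4 − 46.97 = 81.447 MPa = 0.81447 kbar

0.81 kbar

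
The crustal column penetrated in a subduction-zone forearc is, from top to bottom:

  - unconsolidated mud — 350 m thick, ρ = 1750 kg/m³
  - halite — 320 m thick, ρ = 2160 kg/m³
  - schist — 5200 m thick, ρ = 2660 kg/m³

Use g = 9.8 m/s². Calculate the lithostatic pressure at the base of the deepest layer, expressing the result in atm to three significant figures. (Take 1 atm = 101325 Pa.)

1460 atm

unconsolidated mud: 1750 kg/m³ × 9.8 m/s² × 350 m = 6.003×10^6 Pa = 59.24 atm
halite: 2160 kg/m³ × 9.8 m/s² × 320 m = 6.774×10^6 Pa = 66.85 atm
schist: 2660 kg/m³ × 9.8 m/s² × 5200 m = 1.356×10^8 Pa = 1338 atm
Total = 59.24 + 66.85 + 1338 = 1463.9 atm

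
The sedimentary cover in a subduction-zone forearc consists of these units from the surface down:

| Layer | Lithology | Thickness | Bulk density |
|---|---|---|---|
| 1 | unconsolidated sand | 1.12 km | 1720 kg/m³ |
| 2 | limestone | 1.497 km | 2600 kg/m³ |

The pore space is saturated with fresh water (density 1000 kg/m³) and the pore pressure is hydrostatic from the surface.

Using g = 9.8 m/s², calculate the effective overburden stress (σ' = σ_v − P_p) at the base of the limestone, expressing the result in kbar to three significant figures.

Overburden (lithostatic) stress σ_v:
unconsolidated sand: 1720 kg/m³ × 9.8 m/s² × 1120 m = 1.888×10^7 Pa = 18.88 MPa
limestone: 2600 kg/m³ × 9.8 m/s² × 1497 m = 3.814×10^7 Pa = 38.14 MPa
Total = 18.88 + 38.14 = 57.022 MPa
Pore pressure P_p = 1000 kg/m³ × 9.8 m/s² × 2617 m = 2.565×10^7 Pa = 25.65 MPa
Effective stress σ' = σ_v − P_p = 57.02 − 25.65 = 31.376 MPa = 0.31376 kbar

0.314 kbar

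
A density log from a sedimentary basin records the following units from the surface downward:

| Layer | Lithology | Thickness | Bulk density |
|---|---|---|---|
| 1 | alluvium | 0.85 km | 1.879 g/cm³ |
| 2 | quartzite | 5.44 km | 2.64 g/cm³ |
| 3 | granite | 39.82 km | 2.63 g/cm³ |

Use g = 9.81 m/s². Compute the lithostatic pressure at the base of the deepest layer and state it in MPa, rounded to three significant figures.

alluvium: 1879 kg/m³ × 9.81 m/s² × 850 m = 1.567×10^7 Pa = 15.67 MPa
quartzite: 2640 kg/m³ × 9.81 m/s² × 5440 m = 1.409×10^8 Pa = 140.9 MPa
granite: 2630 kg/m³ × 9.81 m/s² × 39820 m = 1.027×10^9 Pa = 1027 MPa
Total = 15.67 + 140.9 + 1027 = 1183.9 MPa

1180 MPa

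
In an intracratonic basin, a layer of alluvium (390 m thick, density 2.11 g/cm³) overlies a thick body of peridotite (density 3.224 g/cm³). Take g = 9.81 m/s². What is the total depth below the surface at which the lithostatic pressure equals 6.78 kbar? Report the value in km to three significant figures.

21.6 km

Pressure at base of upper layers: 2110×9.81×390 = 8.073×10^6 Pa = 0.08073 kbar
Remaining pressure to be supplied by peridotite: 6.780×10^8 − 8.073×10^6 = 6.699×10^8 Pa
Additional depth in peridotite = 6.699×10^8 Pa / (3224 kg/m³ × 9.81 m/s²) = 21182 m
Total depth = 390 m + 21182 m = 21572 m
= 21.572 km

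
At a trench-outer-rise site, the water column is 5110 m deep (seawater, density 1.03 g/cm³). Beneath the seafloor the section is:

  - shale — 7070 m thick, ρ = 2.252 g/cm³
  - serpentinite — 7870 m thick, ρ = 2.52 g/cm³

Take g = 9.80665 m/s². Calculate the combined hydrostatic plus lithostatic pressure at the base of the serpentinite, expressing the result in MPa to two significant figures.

seawater: 1030 kg/m³ × 9.80665 m/s² × 5110 m = 5.162×10^7 Pa = 51.62 MPa
shale: 2252 kg/m³ × 9.80665 m/s² × 7070 m = 1.561×10^8 Pa = 156.1 MPa
serpentinite: 2520 kg/m³ × 9.80665 m/s² × 7870 m = 1.945×10^8 Pa = 194.5 MPa
Total = 51.62 + 156.1 + 194.5 = 402.24 MPa

400 MPa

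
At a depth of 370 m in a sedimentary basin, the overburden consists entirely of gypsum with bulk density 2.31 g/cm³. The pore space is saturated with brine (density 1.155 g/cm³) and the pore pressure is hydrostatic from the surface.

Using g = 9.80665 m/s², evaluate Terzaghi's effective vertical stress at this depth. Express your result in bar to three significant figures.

41.9 bar

Overburden (lithostatic) stress σ_v:
gypsum: 2310 kg/m³ × 9.80665 m/s² × 370 m = 8.382×10^6 Pa = 8.382 MPa
Pore pressure P_p = 1155 kg/m³ × 9.80665 m/s² × 370 m = 4.191×10^6 Pa = 4.191 MPa
Effective stress σ' = σ_v − P_p = 8.382 − 4.191 = 4.1909 MPa = 41.909 bar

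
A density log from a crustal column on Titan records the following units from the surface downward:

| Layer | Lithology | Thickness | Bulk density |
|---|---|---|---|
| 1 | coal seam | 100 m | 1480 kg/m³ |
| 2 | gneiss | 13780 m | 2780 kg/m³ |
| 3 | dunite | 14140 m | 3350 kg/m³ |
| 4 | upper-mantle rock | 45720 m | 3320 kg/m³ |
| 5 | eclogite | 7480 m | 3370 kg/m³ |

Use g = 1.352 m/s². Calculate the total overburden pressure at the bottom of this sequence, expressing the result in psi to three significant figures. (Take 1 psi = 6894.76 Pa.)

51500 psi

coal seam: 1480 kg/m³ × 1.352 m/s² × 100 m = 2.001×10^5 Pa = 29.02 psi
gneiss: 2780 kg/m³ × 1.352 m/s² × 13780 m = 5.179×10^7 Pa = 7512 psi
dunite: 3350 kg/m³ × 1.352 m/s² × 14140 m = 6.404×10^7 Pa = 9289 psi
upper-mantle rock: 3320 kg/m³ × 1.352 m/s² × 45720 m = 2.052×10^8 Pa = 29765 psi
eclogite: 3370 kg/m³ × 1.352 m/s² × 7480 m = 3.408×10^7 Pa = 4943 psi
Total = 29.02 + 7512 + 9289 + 29765 + 4943 = 51537 psi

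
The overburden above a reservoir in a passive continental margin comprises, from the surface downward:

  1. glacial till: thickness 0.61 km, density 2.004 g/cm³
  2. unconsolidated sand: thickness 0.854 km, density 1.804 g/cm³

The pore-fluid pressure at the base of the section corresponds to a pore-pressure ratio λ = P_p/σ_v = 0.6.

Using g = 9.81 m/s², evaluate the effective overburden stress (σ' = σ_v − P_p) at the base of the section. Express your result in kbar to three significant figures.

0.108 kbar

Overburden (lithostatic) stress σ_v:
glacial till: 2004 kg/m³ × 9.81 m/s² × 610 m = 1.199×10^7 Pa = 11.99 MPa
unconsolidated sand: 1804 kg/m³ × 9.81 m/s² × 854 m = 1.511×10^7 Pa = 15.11 MPa
Total = 11.99 + 15.11 = 27.106 MPa
Pore pressure P_p = λ·σ_v = 0.6 × 27.11 MPa = 16.26 MPa
Effective stress σ' = σ_v − P_p = 27.11 − 16.26 = 10.842 MPa = 0.10842 kbar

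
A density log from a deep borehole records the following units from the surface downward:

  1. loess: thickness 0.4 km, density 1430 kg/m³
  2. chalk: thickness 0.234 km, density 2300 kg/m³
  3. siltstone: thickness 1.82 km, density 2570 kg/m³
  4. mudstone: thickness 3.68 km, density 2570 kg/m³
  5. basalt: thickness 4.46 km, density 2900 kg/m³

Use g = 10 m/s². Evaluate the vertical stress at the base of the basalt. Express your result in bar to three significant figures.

2820 bar

loess: 1430 kg/m³ × 10 m/s² × 400 m = 5.720×10^6 Pa = 57.20 bar
chalk: 2300 kg/m³ × 10 m/s² × 234 m = 5.382×10^6 Pa = 53.82 bar
siltstone: 2570 kg/m³ × 10 m/s² × 1820 m = 4.677×10^7 Pa = 467.7 bar
mudstone: 2570 kg/m³ × 10 m/s² × 3680 m = 9.458×10^7 Pa = 945.8 bar
basalt: 2900 kg/m³ × 10 m/s² × 4460 m = 1.293×10^8 Pa = 1293 bar
Total = 57.20 + 53.82 + 467.7 + 945.8 + 1293 = 2817.9 bar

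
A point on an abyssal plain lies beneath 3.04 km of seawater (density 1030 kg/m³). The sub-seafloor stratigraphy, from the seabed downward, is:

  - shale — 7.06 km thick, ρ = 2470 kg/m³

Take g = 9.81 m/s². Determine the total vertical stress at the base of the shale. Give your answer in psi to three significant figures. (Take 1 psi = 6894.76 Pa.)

seawater: 1030 kg/m³ × 9.81 m/s² × 3040 m = 3.072×10^7 Pa = 4455 psi
shale: 2470 kg/m³ × 9.81 m/s² × 7060 m = 1.711×10^8 Pa = 24811 psi
Total = 4455 + 24811 = 29267 psi

29300 psi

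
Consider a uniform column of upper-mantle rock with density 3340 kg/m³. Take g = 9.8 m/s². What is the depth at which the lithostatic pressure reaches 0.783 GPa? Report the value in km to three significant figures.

h = P/(ρg) = 0.783 GPa / (3340 kg/m³ × 9.8 m/s²) = 7.830×10^8 Pa / 32732 Pa/m = 23922 m
= 23.922 km

23.9 km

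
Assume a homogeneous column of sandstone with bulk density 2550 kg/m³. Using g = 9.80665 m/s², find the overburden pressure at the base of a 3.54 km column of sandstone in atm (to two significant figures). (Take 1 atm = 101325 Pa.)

870 atm

sandstone: 2550 kg/m³ × 9.80665 m/s² × 3540 m = 8.852×10^7 Pa = 873.7 atm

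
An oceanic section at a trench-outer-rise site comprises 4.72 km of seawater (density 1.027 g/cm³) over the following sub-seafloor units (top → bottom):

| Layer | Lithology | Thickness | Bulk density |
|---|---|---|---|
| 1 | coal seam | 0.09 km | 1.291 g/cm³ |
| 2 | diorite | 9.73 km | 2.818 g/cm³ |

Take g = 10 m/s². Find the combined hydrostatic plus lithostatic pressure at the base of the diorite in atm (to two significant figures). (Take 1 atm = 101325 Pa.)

seawater: 1027 kg/m³ × 10 m/s² × 4720 m = 4.847×10^7 Pa = 478.4 atm
coal seam: 1291 kg/m³ × 10 m/s² × 90 m = 1.162×10^6 Pa = 11.47 atm
diorite: 2818 kg/m³ × 10 m/s² × 9730 m = 2.742×10^8 Pa = 2706 atm
Total = 478.4 + 11.47 + 2706 = 3195.9 atm

3200 atm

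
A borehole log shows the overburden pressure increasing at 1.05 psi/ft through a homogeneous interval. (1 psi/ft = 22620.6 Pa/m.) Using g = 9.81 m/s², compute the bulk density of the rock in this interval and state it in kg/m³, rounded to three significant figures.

ρ = (dP/dz)/g = 1.05 psi/ft / 9.81 m/s² = 23752 Pa/m / 9.81 m/s² = 2421.2 kg/m³

2420 kg/m³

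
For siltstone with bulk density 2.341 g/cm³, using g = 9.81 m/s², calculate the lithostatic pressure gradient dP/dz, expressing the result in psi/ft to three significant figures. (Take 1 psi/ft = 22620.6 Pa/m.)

1.02 psi/ft

dP/dz = ρg = 2341 kg/m³ × 9.81 m/s² = 22965 Pa/m
= 22965 Pa/m × (1 psi/ft / 22621 Pa/m) = 1.0152 psi/ft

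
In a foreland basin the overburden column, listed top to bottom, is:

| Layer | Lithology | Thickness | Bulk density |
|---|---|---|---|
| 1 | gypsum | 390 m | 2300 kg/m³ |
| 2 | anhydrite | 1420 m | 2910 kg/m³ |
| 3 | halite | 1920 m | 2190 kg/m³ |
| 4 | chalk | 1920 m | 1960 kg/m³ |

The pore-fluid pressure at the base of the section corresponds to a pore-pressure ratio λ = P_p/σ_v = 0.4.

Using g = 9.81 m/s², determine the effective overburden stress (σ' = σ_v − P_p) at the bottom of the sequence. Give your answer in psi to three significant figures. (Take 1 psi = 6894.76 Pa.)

Overburden (lithostatic) stress σ_v:
gypsum: 2300 kg/m³ × 9.81 m/s² × 390 m = 8.800×10^6 Pa = 8.800 MPa
anhydrite: 2910 kg/m³ × 9.81 m/s² × 1420 m = 4.054×10^7 Pa = 40.54 MPa
halite: 2190 kg/m³ × 9.81 m/s² × 1920 m = 4.125×10^7 Pa = 41.25 MPa
chalk: 1960 kg/m³ × 9.81 m/s² × 1920 m = 3.692×10^7 Pa = 36.92 MPa
Total = 8.800 + 40.54 + 41.25 + 36.92 = 127.50 MPa
Pore pressure P_p = λ·σ_v = 0.4 × 127.5 MPa = 51.00 MPa
Effective stress σ' = σ_v − P_p = 127.5 − 51.00 = 76.502 MPa = 11096 psi

11100 psi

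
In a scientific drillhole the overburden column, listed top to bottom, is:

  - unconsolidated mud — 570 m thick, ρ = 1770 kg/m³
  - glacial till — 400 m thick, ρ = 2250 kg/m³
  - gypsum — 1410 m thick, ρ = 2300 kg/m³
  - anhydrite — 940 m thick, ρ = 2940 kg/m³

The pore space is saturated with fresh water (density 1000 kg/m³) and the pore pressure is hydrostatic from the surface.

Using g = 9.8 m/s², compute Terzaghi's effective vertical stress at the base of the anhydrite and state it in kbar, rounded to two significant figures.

0.45 kbar

Overburden (lithostatic) stress σ_v:
unconsolidated mud: 1770 kg/m³ × 9.8 m/s² × 570 m = 9.887×10^6 Pa = 9.887 MPa
glacial till: 2250 kg/m³ × 9.8 m/s² × 400 m = 8.820×10^6 Pa = 8.820 MPa
gypsum: 2300 kg/m³ × 9.8 m/s² × 1410 m = 3.178×10^7 Pa = 31.78 MPa
anhydrite: 2940 kg/m³ × 9.8 m/s² × 940 m = 2.708×10^7 Pa = 27.08 MPa
Total = 9.887 + 8.820 + 31.78 + 27.08 = 77.572 MPa
Pore pressure P_p = 1000 kg/m³ × 9.8 m/s² × 3320 m = 3.254×10^7 Pa = 32.54 MPa
Effective stress σ' = σ_v − P_p = 77.57 − 32.54 = 45.036 MPa = 0.45036 kbar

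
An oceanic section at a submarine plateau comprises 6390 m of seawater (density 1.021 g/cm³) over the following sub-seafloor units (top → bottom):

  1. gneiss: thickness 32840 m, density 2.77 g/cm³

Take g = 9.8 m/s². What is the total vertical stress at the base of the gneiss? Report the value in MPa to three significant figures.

955 MPa

seawater: 1021 kg/m³ × 9.8 m/s² × 6390 m = 6.394×10^7 Pa = 63.94 MPa
gneiss: 2770 kg/m³ × 9.8 m/s² × 32840 m = 8.915×10^8 Pa = 891.5 MPa
Total = 63.94 + 891.5 = 955.41 MPa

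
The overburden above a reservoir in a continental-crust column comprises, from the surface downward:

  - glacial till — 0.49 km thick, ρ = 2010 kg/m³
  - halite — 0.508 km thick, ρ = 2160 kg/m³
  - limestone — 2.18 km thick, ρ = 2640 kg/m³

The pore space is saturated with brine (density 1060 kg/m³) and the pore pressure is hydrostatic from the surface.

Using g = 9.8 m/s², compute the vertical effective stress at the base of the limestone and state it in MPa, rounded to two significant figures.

44 MPa

Overburden (lithostatic) stress σ_v:
glacial till: 2010 kg/m³ × 9.8 m/s² × 490 m = 9.652×10^6 Pa = 9.652 MPa
halite: 2160 kg/m³ × 9.8 m/s² × 508 m = 1.075×10^7 Pa = 10.75 MPa
limestone: 2640 kg/m³ × 9.8 m/s² × 2180 m = 5.640×10^7 Pa = 56.40 MPa
Total = 9.652 + 10.75 + 56.40 = 76.806 MPa
Pore pressure P_p = 1060 kg/m³ × 9.8 m/s² × 3178 m = 3.301×10^7 Pa = 33.01 MPa
Effective stress σ' = σ_v − P_p = 76.81 − 33.01 = 43.793 MPa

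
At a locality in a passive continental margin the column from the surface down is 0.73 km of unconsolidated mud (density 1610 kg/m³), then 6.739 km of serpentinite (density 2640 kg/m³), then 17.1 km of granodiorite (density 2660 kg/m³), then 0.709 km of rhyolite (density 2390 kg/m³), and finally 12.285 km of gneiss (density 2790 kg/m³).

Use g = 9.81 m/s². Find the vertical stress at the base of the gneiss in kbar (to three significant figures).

unconsolidated mud: 1610 kg/m³ × 9.81 m/s² × 730 m = 1.153×10^7 Pa = 0.1153 kbar
serpentinite: 2640 kg/m³ × 9.81 m/s² × 6739 m = 1.745×10^8 Pa = 1.745 kbar
granodiorite: 2660 kg/m³ × 9.81 m/s² × 17100 m = 4.462×10^8 Pa = 4.462 kbar
rhyolite: 2390 kg/m³ × 9.81 m/s² × 709 m = 1.662×10^7 Pa = 0.1662 kbar
gneiss: 2790 kg/m³ × 9.81 m/s² × 12285 m = 3.362×10^8 Pa = 3.362 kbar
Total = 0.1153 + 1.745 + 4.462 + 0.1662 + 3.362 = 9.8514 kbar

9.85 kbar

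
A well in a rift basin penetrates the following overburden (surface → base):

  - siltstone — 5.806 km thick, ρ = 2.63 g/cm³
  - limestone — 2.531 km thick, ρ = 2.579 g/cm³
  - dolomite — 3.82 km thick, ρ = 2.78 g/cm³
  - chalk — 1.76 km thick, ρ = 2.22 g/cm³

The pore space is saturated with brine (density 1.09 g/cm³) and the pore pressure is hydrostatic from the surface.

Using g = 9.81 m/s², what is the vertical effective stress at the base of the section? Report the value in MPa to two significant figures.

Overburden (lithostatic) stress σ_v:
siltstone: 2630 kg/m³ × 9.81 m/s² × 5806 m = 1.498×10^8 Pa = 149.8 MPa
limestone: 2579 kg/m³ × 9.81 m/s² × 2531 m = 6.403×10^7 Pa = 64.03 MPa
dolomite: 2780 kg/m³ × 9.81 m/s² × 3820 m = 1.042×10^8 Pa = 104.2 MPa
chalk: 2220 kg/m³ × 9.81 m/s² × 1760 m = 3.833×10^7 Pa = 38.33 MPa
Total = 149.8 + 64.03 + 104.2 + 38.33 = 356.34 MPa
Pore pressure P_p = 1090 kg/m³ × 9.81 m/s² × 13917 m = 1.488×10^8 Pa = 148.8 MPa
Effective stress σ' = σ_v − P_p = 356.3 − 148.8 = 207.53 MPa

210 MPa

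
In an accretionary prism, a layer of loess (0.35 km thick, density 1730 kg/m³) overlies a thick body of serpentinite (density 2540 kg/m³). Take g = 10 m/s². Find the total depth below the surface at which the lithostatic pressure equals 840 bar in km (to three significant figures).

3.42 km

Pressure at base of upper layers: 1730×10×350 = 6.055×10^6 Pa = 60.55 bar
Remaining pressure to be supplied by serpentinite: 8.400×10^7 − 6.055×10^6 = 7.795×10^7 Pa
Additional depth in serpentinite = 7.795×10^7 Pa / (2540 kg/m³ × 10 m/s²) = 3068.7 m
Total depth = 350 m + 3068.7 m = 3418.7 m
= 3.4187 km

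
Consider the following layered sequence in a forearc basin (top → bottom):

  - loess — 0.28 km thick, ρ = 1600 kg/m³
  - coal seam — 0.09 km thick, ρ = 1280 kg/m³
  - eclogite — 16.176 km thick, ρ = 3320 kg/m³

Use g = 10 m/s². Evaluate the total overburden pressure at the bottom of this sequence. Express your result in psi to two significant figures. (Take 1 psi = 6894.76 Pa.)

79000 psi

loess: 1600 kg/m³ × 10 m/s² × 280 m = 4.480×10^6 Pa = 649.8 psi
coal seam: 1280 kg/m³ × 10 m/s² × 90 m = 1.152×10^6 Pa = 167.1 psi
eclogite: 3320 kg/m³ × 10 m/s² × 16176 m = 5.370×10^8 Pa = 77892 psi
Total = 649.8 + 167.1 + 77892 = 78708 psi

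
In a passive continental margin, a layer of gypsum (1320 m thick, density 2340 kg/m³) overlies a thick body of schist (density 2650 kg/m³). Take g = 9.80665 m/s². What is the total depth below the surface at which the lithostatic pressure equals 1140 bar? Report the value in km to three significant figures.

Pressure at base of upper layers: 2340×9.80665×1320 = 3.029×10^7 Pa = 302.9 bar
Remaining pressure to be supplied by schist: 1.140×10^8 − 3.029×10^7 = 8.371×10^7 Pa
Additional depth in schist = 8.371×10^7 Pa / (2650 kg/m³ × 9.80665 m/s²) = 3221.1 m
Total depth = 1320 m + 3221.1 m = 4541.1 m
= 4.5411 km

4.54 km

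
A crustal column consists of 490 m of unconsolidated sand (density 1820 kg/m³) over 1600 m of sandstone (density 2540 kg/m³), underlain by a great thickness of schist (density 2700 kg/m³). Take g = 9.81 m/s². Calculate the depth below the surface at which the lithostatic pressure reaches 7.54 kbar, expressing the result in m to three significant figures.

28700 m

Pressure at base of upper layers: 1820×9.81×490 + 2540×9.81×1600 = 4.862×10^7 Pa = 0.4862 kbar
Remaining pressure to be supplied by schist: 7.540×10^8 − 4.862×10^7 = 7.054×10^8 Pa
Additional depth in schist = 7.054×10^8 Pa / (2700 kg/m³ × 9.81 m/s²) = 26631 m
Total depth = 2090 m + 26631 m = 28721 m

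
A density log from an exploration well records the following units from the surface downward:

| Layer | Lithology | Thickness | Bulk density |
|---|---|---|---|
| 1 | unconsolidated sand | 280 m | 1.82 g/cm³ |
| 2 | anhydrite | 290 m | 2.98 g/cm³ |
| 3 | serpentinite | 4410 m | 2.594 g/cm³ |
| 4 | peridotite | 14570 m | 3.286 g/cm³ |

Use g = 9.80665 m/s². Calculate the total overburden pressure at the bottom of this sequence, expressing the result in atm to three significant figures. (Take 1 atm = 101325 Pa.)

5870 atm

unconsolidated sand: 1820 kg/m³ × 9.80665 m/s² × 280 m = 4.997×10^6 Pa = 49.32 atm
anhydrite: 2980 kg/m³ × 9.80665 m/s² × 290 m = 8.475×10^6 Pa = 83.64 atm
serpentinite: 2594 kg/m³ × 9.80665 m/s² × 4410 m = 1.122×10^8 Pa = 1107 atm
peridotite: 3286 kg/m³ × 9.80665 m/s² × 14570 m = 4.695×10^8 Pa = 4634 atm
Total = 49.32 + 83.64 + 1107 + 4634 = 5873.9 atm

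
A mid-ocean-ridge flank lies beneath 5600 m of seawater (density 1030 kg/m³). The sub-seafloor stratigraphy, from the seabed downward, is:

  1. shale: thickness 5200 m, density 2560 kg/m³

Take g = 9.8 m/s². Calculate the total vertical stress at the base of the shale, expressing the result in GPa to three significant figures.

seawater: 1030 kg/m³ × 9.8 m/s² × 5600 m = 5.653×10^7 Pa = 0.05653 GPa
shale: 2560 kg/m³ × 9.8 m/s² × 5200 m = 1.305×10^8 Pa = 0.1305 GPa
Total = 0.05653 + 0.1305 = 0.18698 GPa

0.187 GPa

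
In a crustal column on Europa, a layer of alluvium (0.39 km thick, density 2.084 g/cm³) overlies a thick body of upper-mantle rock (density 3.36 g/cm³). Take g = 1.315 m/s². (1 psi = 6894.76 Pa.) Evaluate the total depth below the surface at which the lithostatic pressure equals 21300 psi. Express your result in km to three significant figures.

Pressure at base of upper layers: 2084×1.315×390 = 1.069×10^6 Pa = 155.0 psi
Remaining pressure to be supplied by upper-mantle rock: 1.469×10^8 − 1.069×10^6 = 1.458×10^8 Pa
Additional depth in upper-mantle rock = 1.458×10^8 Pa / (3360 kg/m³ × 1.315 m/s²) = 32996 m
Total depth = 390 m + 32996 m = 33386 m
= 33.386 km

33.4 km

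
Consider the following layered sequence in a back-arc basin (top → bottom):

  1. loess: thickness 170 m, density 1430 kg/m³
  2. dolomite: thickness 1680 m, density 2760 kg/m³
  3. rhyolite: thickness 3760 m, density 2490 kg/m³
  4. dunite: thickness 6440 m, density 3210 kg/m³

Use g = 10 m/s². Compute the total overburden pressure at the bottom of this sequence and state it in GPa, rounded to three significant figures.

loess: 1430 kg/m³ × 10 m/s² × 170 m = 2.431×10^6 Pa = 2.431×10^-3 GPa
dolomite: 2760 kg/m³ × 10 m/s² × 1680 m = 4.637×10^7 Pa = 0.04637 GPa
rhyolite: 2490 kg/m³ × 10 m/s² × 3760 m = 9.362×10^7 Pa = 0.09362 GPa
dunite: 3210 kg/m³ × 10 m/s² × 6440 m = 2.067×10^8 Pa = 0.2067 GPa
Total = 2.431×10^-3 + 0.04637 + 0.09362 + 0.2067 = 0.34915 GPa

0.349 GPa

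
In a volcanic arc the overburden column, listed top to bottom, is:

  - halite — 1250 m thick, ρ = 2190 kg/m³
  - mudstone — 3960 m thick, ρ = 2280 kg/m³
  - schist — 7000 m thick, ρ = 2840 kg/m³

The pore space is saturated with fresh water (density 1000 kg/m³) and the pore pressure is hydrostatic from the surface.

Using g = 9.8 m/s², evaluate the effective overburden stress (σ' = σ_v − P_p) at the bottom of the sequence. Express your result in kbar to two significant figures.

1.9 kbar

Overburden (lithostatic) stress σ_v:
halite: 2190 kg/m³ × 9.8 m/s² × 1250 m = 2.683×10^7 Pa = 26.83 MPa
mudstone: 2280 kg/m³ × 9.8 m/s² × 3960 m = 8.848×10^7 Pa = 88.48 MPa
schist: 2840 kg/m³ × 9.8 m/s² × 7000 m = 1.948×10^8 Pa = 194.8 MPa
Total = 26.83 + 88.48 + 194.8 = 310.13 MPa
Pore pressure P_p = 1000 kg/m³ × 9.8 m/s² × 12210 m = 1.197×10^8 Pa = 119.7 MPa
Effective stress σ' = σ_v − P_p = 310.1 − 119.7 = 190.48 MPa = 1.9048 kbar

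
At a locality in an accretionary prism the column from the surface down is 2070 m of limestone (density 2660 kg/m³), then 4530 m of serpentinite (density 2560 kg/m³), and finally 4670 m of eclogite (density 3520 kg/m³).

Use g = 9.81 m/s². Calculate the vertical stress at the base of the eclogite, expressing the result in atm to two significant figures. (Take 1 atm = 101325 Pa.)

3200 atm

limestone: 2660 kg/m³ × 9.81 m/s² × 2070 m = 5.402×10^7 Pa = 533.1 atm
serpentinite: 2560 kg/m³ × 9.81 m/s² × 4530 m = 1.138×10^8 Pa = 1123 atm
eclogite: 3520 kg/m³ × 9.81 m/s² × 4670 m = 1.613×10^8 Pa = 1592 atm
Total = 533.1 + 1123 + 1592 = 3247.4 atm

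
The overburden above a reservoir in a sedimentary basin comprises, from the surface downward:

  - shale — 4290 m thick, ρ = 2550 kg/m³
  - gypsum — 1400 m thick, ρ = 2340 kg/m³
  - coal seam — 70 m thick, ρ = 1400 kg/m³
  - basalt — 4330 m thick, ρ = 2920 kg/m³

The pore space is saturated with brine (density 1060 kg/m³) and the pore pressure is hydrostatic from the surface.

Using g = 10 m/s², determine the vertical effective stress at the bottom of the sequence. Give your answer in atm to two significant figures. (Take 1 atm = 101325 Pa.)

1600 atm

Overburden (lithostatic) stress σ_v:
shale: 2550 kg/m³ × 10 m/s² × 4290 m = 1.094×10^8 Pa = 109.4 MPa
gypsum: 2340 kg/m³ × 10 m/s² × 1400 m = 3.276×10^7 Pa = 32.76 MPa
coal seam: 1400 kg/m³ × 10 m/s² × 70 m = 9.800×10^5 Pa = 0.9800 MPa
basalt: 2920 kg/m³ × 10 m/s² × 4330 m = 1.264×10^8 Pa = 126.4 MPa
Total = 109.4 + 32.76 + 0.9800 + 126.4 = 269.57 MPa
Pore pressure P_p = 1060 kg/m³ × 10 m/s² × 10090 m = 1.070×10^8 Pa = 107.0 MPa
Effective stress σ' = σ_v − P_p = 269.6 − 107.0 = 162.62 MPa = 1604.9 atm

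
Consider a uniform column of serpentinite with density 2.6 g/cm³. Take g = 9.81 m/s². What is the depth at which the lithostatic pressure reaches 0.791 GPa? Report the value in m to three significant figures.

h = P/(ρg) = 0.791 GPa / (2600 kg/m³ × 9.81 m/s²) = 7.910×10^8 Pa / 25506 Pa/m = 31012 m

31000 m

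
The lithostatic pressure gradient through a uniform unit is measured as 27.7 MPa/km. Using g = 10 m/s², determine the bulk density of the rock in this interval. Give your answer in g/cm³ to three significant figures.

2.77 g/cm³

ρ = (dP/dz)/g = 27.7 MPa/km / 10 m/s² = 27700 Pa/m / 10 m/s² = 2770.0 kg/m³
= 2.770 g/cm³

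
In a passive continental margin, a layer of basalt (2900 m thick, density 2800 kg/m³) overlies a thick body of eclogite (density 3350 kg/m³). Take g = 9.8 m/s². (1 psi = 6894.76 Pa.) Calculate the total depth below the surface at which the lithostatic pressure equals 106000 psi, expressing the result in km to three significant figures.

22.7 km

Pressure at base of upper layers: 2800×9.8×2900 = 7.958×10^7 Pa = 11542 psi
Remaining pressure to be supplied by eclogite: 7.308×10^8 − 7.958×10^7 = 6.513×10^8 Pa
Additional depth in eclogite = 6.513×10^8 Pa / (3350 kg/m³ × 9.8 m/s²) = 19838 m
Total depth = 2900 m + 19838 m = 22738 m
= 22.738 km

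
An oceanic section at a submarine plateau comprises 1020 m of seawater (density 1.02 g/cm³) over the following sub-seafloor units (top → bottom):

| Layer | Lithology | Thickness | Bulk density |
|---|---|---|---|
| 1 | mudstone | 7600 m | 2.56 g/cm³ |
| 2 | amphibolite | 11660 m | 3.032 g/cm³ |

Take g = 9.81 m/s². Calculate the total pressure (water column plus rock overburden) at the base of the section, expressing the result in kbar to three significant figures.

5.48 kbar

seawater: 1020 kg/m³ × 9.81 m/s² × 1020 m = 1.021×10^7 Pa = 0.1021 kbar
mudstone: 2560 kg/m³ × 9.81 m/s² × 7600 m = 1.909×10^8 Pa = 1.909 kbar
amphibolite: 3032 kg/m³ × 9.81 m/s² × 11660 m = 3.468×10^8 Pa = 3.468 kbar
Total = 0.1021 + 1.909 + 3.468 = 5.4788 kbar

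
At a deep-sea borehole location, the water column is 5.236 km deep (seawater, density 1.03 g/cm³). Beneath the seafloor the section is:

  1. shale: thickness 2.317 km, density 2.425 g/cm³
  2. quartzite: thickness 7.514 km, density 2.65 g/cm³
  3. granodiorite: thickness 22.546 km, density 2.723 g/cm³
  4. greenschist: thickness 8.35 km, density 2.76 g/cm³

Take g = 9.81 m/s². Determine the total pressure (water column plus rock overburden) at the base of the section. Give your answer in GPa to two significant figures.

1.1 GPa

seawater: 1030 kg/m³ × 9.81 m/s² × 5236 m = 5.291×10^7 Pa = 0.05291 GPa
shale: 2425 kg/m³ × 9.81 m/s² × 2317 m = 5.512×10^7 Pa = 0.05512 GPa
quartzite: 2650 kg/m³ × 9.81 m/s² × 7514 m = 1.953×10^8 Pa = 0.1953 GPa
granodiorite: 2723 kg/m³ × 9.81 m/s² × 22546 m = 6.023×10^8 Pa = 0.6023 GPa
greenschist: 2760 kg/m³ × 9.81 m/s² × 8350 m = 2.261×10^8 Pa = 0.2261 GPa
Total = 0.05291 + 0.05512 + 0.1953 + 0.6023 + 0.2261 = 1.1317 GPa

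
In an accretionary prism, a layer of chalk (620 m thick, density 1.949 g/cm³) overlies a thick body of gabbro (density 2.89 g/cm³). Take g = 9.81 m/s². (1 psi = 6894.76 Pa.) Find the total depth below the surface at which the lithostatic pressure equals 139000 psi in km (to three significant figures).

34.0 km

Pressure at base of upper layers: 1949×9.81×620 = 1.185×10^7 Pa = 1719 psi
Remaining pressure to be supplied by gabbro: 9.584×10^8 − 1.185×10^7 = 9.465×10^8 Pa
Additional depth in gabbro = 9.465×10^8 Pa / (2890 kg/m³ × 9.81 m/s²) = 33386 m
Total depth = 620 m + 33386 m = 34006 m
= 34.006 km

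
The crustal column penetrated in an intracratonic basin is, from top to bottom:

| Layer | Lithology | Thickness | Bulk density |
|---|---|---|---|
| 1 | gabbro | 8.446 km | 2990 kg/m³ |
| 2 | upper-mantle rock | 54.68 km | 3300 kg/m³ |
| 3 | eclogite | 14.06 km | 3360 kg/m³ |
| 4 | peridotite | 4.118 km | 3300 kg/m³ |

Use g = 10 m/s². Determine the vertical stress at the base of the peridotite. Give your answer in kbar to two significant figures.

27 kbar

gabbro: 2990 kg/m³ × 10 m/s² × 8446 m = 2.525×10^8 Pa = 2.525 kbar
upper-mantle rock: 3300 kg/m³ × 10 m/s² × 54680 m = 1.804×10^9 Pa = 18.04 kbar
eclogite: 3360 kg/m³ × 10 m/s² × 14060 m = 4.724×10^8 Pa = 4.724 kbar
peridotite: 3300 kg/m³ × 10 m/s² × 4118 m = 1.359×10^8 Pa = 1.359 kbar
Total = 2.525 + 18.04 + 4.724 + 1.359 = 26.653 kbar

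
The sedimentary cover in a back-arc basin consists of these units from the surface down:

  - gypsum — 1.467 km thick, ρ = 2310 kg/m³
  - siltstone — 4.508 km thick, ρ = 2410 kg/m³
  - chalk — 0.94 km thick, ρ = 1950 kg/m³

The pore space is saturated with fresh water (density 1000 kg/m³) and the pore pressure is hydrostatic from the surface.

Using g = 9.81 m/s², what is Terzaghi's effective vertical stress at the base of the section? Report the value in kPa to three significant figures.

Overburden (lithostatic) stress σ_v:
gypsum: 2310 kg/m³ × 9.81 m/s² × 1467 m = 3.324×10^7 Pa = 33.24 MPa
siltstone: 2410 kg/m³ × 9.81 m/s² × 4508 m = 1.066×10^8 Pa = 106.6 MPa
chalk: 1950 kg/m³ × 9.81 m/s² × 940 m = 1.798×10^7 Pa = 17.98 MPa
Total = 33.24 + 106.6 + 17.98 = 157.80 MPa
Pore pressure P_p = 1000 kg/m³ × 9.81 m/s² × 6915 m = 6.784×10^7 Pa = 67.84 MPa
Effective stress σ' = σ_v − P_p = 157.8 − 67.84 = 89.968 MPa = 89968 kPa

90000 kPa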